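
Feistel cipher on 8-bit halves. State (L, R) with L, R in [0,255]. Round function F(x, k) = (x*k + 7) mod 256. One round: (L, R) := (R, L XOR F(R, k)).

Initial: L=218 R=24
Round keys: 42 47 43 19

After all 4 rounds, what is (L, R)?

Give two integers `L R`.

Answer: 224 245

Derivation:
Round 1 (k=42): L=24 R=45
Round 2 (k=47): L=45 R=82
Round 3 (k=43): L=82 R=224
Round 4 (k=19): L=224 R=245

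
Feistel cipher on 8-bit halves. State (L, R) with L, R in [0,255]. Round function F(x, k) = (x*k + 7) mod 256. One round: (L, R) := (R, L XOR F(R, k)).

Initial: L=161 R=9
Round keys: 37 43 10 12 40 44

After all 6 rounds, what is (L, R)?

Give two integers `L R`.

Round 1 (k=37): L=9 R=245
Round 2 (k=43): L=245 R=39
Round 3 (k=10): L=39 R=120
Round 4 (k=12): L=120 R=128
Round 5 (k=40): L=128 R=127
Round 6 (k=44): L=127 R=91

Answer: 127 91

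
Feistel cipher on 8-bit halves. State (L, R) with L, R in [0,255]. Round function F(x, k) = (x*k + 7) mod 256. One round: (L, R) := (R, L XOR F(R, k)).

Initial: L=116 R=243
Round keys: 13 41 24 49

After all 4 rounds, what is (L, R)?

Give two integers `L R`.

Answer: 157 38

Derivation:
Round 1 (k=13): L=243 R=42
Round 2 (k=41): L=42 R=50
Round 3 (k=24): L=50 R=157
Round 4 (k=49): L=157 R=38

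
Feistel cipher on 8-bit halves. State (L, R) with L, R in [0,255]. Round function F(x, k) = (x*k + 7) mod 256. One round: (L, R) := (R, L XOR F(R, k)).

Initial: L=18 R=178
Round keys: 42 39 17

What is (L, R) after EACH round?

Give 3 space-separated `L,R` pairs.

Answer: 178,41 41,244 244,18

Derivation:
Round 1 (k=42): L=178 R=41
Round 2 (k=39): L=41 R=244
Round 3 (k=17): L=244 R=18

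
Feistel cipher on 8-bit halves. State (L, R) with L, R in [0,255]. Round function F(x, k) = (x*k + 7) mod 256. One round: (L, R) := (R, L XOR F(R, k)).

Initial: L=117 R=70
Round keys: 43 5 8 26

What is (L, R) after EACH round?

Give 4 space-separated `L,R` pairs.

Round 1 (k=43): L=70 R=188
Round 2 (k=5): L=188 R=245
Round 3 (k=8): L=245 R=19
Round 4 (k=26): L=19 R=0

Answer: 70,188 188,245 245,19 19,0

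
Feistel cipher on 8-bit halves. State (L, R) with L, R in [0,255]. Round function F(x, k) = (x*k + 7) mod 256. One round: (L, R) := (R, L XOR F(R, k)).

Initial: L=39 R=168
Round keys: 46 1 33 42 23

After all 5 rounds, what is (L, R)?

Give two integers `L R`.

Round 1 (k=46): L=168 R=16
Round 2 (k=1): L=16 R=191
Round 3 (k=33): L=191 R=182
Round 4 (k=42): L=182 R=92
Round 5 (k=23): L=92 R=253

Answer: 92 253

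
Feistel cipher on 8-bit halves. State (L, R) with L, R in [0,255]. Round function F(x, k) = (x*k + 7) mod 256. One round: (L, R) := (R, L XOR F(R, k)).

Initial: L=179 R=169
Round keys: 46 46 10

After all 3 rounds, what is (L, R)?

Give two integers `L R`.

Round 1 (k=46): L=169 R=214
Round 2 (k=46): L=214 R=210
Round 3 (k=10): L=210 R=237

Answer: 210 237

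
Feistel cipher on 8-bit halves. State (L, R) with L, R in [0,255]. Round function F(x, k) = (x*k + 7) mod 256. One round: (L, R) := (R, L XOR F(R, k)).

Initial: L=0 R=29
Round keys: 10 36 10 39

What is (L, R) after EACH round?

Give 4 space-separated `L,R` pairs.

Answer: 29,41 41,214 214,74 74,155

Derivation:
Round 1 (k=10): L=29 R=41
Round 2 (k=36): L=41 R=214
Round 3 (k=10): L=214 R=74
Round 4 (k=39): L=74 R=155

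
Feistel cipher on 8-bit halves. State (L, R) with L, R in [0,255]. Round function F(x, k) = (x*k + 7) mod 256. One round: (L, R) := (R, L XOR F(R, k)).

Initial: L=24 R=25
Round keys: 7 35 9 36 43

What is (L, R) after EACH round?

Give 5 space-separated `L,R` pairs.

Answer: 25,174 174,200 200,161 161,99 99,9

Derivation:
Round 1 (k=7): L=25 R=174
Round 2 (k=35): L=174 R=200
Round 3 (k=9): L=200 R=161
Round 4 (k=36): L=161 R=99
Round 5 (k=43): L=99 R=9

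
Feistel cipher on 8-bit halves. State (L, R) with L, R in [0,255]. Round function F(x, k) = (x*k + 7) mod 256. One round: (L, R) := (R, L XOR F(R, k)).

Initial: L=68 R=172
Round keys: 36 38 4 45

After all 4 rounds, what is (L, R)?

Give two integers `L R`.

Round 1 (k=36): L=172 R=115
Round 2 (k=38): L=115 R=181
Round 3 (k=4): L=181 R=168
Round 4 (k=45): L=168 R=58

Answer: 168 58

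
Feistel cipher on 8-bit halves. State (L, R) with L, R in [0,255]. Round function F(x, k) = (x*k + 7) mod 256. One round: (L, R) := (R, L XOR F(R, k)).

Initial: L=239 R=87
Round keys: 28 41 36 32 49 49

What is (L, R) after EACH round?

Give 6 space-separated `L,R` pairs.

Round 1 (k=28): L=87 R=100
Round 2 (k=41): L=100 R=92
Round 3 (k=36): L=92 R=147
Round 4 (k=32): L=147 R=59
Round 5 (k=49): L=59 R=193
Round 6 (k=49): L=193 R=195

Answer: 87,100 100,92 92,147 147,59 59,193 193,195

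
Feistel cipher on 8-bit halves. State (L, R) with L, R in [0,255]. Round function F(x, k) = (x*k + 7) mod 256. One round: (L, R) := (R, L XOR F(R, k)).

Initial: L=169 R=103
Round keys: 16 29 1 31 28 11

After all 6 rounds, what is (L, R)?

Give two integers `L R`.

Answer: 112 197

Derivation:
Round 1 (k=16): L=103 R=222
Round 2 (k=29): L=222 R=74
Round 3 (k=1): L=74 R=143
Round 4 (k=31): L=143 R=18
Round 5 (k=28): L=18 R=112
Round 6 (k=11): L=112 R=197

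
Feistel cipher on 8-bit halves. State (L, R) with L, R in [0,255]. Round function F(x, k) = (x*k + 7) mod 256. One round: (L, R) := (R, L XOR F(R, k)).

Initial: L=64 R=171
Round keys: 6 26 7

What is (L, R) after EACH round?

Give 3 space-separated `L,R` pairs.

Round 1 (k=6): L=171 R=73
Round 2 (k=26): L=73 R=218
Round 3 (k=7): L=218 R=180

Answer: 171,73 73,218 218,180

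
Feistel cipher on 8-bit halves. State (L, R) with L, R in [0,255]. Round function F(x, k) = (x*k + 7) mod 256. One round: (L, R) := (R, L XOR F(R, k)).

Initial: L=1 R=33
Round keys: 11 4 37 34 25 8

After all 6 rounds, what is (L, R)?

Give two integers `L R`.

Round 1 (k=11): L=33 R=115
Round 2 (k=4): L=115 R=242
Round 3 (k=37): L=242 R=114
Round 4 (k=34): L=114 R=217
Round 5 (k=25): L=217 R=74
Round 6 (k=8): L=74 R=142

Answer: 74 142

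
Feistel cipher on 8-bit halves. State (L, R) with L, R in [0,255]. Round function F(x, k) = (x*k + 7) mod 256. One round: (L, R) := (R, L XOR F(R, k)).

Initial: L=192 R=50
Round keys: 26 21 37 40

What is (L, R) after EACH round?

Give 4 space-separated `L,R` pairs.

Answer: 50,219 219,204 204,88 88,11

Derivation:
Round 1 (k=26): L=50 R=219
Round 2 (k=21): L=219 R=204
Round 3 (k=37): L=204 R=88
Round 4 (k=40): L=88 R=11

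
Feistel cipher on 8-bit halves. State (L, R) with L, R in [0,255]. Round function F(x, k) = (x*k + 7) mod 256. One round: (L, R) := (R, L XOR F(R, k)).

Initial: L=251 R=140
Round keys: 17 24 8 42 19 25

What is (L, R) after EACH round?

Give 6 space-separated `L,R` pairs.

Answer: 140,168 168,75 75,247 247,198 198,78 78,99

Derivation:
Round 1 (k=17): L=140 R=168
Round 2 (k=24): L=168 R=75
Round 3 (k=8): L=75 R=247
Round 4 (k=42): L=247 R=198
Round 5 (k=19): L=198 R=78
Round 6 (k=25): L=78 R=99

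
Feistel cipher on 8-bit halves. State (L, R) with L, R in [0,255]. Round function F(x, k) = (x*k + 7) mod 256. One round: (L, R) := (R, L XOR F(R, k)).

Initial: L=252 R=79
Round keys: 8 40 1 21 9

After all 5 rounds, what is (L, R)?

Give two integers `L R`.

Round 1 (k=8): L=79 R=131
Round 2 (k=40): L=131 R=48
Round 3 (k=1): L=48 R=180
Round 4 (k=21): L=180 R=251
Round 5 (k=9): L=251 R=110

Answer: 251 110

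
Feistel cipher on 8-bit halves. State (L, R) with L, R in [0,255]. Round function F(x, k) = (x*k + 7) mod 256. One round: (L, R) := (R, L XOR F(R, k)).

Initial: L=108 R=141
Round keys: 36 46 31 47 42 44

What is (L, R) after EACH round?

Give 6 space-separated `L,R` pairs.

Answer: 141,183 183,100 100,148 148,87 87,217 217,4

Derivation:
Round 1 (k=36): L=141 R=183
Round 2 (k=46): L=183 R=100
Round 3 (k=31): L=100 R=148
Round 4 (k=47): L=148 R=87
Round 5 (k=42): L=87 R=217
Round 6 (k=44): L=217 R=4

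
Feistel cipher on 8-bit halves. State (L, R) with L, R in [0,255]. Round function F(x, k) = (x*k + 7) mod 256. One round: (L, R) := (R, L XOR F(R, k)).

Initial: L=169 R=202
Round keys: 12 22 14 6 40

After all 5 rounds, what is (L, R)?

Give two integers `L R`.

Answer: 184 196

Derivation:
Round 1 (k=12): L=202 R=214
Round 2 (k=22): L=214 R=161
Round 3 (k=14): L=161 R=3
Round 4 (k=6): L=3 R=184
Round 5 (k=40): L=184 R=196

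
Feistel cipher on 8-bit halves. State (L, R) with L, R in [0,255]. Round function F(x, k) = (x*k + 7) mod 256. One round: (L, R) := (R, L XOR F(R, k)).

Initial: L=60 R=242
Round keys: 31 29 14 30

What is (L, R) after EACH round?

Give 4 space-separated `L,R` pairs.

Answer: 242,105 105,30 30,194 194,221

Derivation:
Round 1 (k=31): L=242 R=105
Round 2 (k=29): L=105 R=30
Round 3 (k=14): L=30 R=194
Round 4 (k=30): L=194 R=221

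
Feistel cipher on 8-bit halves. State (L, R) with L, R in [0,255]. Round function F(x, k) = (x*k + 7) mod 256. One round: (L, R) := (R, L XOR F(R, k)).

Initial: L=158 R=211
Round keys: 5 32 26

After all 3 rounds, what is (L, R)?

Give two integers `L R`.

Round 1 (k=5): L=211 R=184
Round 2 (k=32): L=184 R=212
Round 3 (k=26): L=212 R=55

Answer: 212 55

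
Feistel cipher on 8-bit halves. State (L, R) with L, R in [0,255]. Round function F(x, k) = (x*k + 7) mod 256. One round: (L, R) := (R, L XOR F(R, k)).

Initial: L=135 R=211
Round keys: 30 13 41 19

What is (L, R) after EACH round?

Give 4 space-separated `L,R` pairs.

Answer: 211,70 70,70 70,123 123,110

Derivation:
Round 1 (k=30): L=211 R=70
Round 2 (k=13): L=70 R=70
Round 3 (k=41): L=70 R=123
Round 4 (k=19): L=123 R=110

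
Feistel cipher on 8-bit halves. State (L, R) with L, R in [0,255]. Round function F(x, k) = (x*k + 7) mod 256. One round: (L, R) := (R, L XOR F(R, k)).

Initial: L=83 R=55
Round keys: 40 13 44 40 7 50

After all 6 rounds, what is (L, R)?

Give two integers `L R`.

Round 1 (k=40): L=55 R=204
Round 2 (k=13): L=204 R=84
Round 3 (k=44): L=84 R=187
Round 4 (k=40): L=187 R=107
Round 5 (k=7): L=107 R=79
Round 6 (k=50): L=79 R=30

Answer: 79 30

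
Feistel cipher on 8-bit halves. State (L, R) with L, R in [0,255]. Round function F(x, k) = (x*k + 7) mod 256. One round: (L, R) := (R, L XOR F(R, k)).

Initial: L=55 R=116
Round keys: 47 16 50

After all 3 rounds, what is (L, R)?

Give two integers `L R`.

Answer: 51 153

Derivation:
Round 1 (k=47): L=116 R=100
Round 2 (k=16): L=100 R=51
Round 3 (k=50): L=51 R=153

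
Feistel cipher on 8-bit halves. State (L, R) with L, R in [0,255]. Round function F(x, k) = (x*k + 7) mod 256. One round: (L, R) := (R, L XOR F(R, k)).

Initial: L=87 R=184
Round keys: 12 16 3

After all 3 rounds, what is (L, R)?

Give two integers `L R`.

Round 1 (k=12): L=184 R=240
Round 2 (k=16): L=240 R=191
Round 3 (k=3): L=191 R=180

Answer: 191 180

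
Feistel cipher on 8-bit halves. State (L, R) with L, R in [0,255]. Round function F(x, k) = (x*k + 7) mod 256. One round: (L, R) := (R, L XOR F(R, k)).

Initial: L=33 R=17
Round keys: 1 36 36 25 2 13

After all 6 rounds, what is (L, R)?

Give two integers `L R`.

Answer: 227 57

Derivation:
Round 1 (k=1): L=17 R=57
Round 2 (k=36): L=57 R=26
Round 3 (k=36): L=26 R=150
Round 4 (k=25): L=150 R=183
Round 5 (k=2): L=183 R=227
Round 6 (k=13): L=227 R=57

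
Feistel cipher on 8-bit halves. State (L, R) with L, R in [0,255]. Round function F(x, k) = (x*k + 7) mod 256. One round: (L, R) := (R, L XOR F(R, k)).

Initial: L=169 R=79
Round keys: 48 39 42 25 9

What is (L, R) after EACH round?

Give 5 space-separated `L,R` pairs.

Answer: 79,126 126,118 118,29 29,170 170,28

Derivation:
Round 1 (k=48): L=79 R=126
Round 2 (k=39): L=126 R=118
Round 3 (k=42): L=118 R=29
Round 4 (k=25): L=29 R=170
Round 5 (k=9): L=170 R=28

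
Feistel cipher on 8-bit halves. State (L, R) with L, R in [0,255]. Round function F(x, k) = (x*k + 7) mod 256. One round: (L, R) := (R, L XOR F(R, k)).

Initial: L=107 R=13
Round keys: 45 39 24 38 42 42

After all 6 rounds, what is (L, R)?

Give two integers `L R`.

Answer: 199 123

Derivation:
Round 1 (k=45): L=13 R=59
Round 2 (k=39): L=59 R=9
Round 3 (k=24): L=9 R=228
Round 4 (k=38): L=228 R=214
Round 5 (k=42): L=214 R=199
Round 6 (k=42): L=199 R=123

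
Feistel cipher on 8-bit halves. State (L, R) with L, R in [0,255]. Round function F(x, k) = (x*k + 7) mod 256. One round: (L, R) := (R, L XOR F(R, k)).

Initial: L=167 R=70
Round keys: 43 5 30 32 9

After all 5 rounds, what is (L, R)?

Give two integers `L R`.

Round 1 (k=43): L=70 R=110
Round 2 (k=5): L=110 R=107
Round 3 (k=30): L=107 R=255
Round 4 (k=32): L=255 R=140
Round 5 (k=9): L=140 R=12

Answer: 140 12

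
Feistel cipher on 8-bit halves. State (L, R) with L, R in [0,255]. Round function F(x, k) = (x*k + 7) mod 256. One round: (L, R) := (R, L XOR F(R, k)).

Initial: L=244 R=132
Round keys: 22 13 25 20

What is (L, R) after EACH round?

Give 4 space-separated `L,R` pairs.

Round 1 (k=22): L=132 R=171
Round 2 (k=13): L=171 R=50
Round 3 (k=25): L=50 R=66
Round 4 (k=20): L=66 R=29

Answer: 132,171 171,50 50,66 66,29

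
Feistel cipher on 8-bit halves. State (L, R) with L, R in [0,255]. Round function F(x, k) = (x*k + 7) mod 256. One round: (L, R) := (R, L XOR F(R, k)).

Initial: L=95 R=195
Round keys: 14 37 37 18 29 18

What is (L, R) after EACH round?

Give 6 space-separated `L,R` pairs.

Round 1 (k=14): L=195 R=238
Round 2 (k=37): L=238 R=174
Round 3 (k=37): L=174 R=195
Round 4 (k=18): L=195 R=19
Round 5 (k=29): L=19 R=237
Round 6 (k=18): L=237 R=162

Answer: 195,238 238,174 174,195 195,19 19,237 237,162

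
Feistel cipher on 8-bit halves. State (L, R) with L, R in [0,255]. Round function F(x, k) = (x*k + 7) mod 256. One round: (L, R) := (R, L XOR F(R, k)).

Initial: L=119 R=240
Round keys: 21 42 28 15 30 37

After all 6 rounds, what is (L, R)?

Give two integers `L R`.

Round 1 (k=21): L=240 R=192
Round 2 (k=42): L=192 R=119
Round 3 (k=28): L=119 R=203
Round 4 (k=15): L=203 R=155
Round 5 (k=30): L=155 R=250
Round 6 (k=37): L=250 R=178

Answer: 250 178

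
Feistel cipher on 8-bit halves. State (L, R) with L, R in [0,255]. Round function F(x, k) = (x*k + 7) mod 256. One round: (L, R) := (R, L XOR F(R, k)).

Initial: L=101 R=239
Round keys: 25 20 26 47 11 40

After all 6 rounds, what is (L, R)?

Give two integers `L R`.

Round 1 (k=25): L=239 R=59
Round 2 (k=20): L=59 R=76
Round 3 (k=26): L=76 R=132
Round 4 (k=47): L=132 R=15
Round 5 (k=11): L=15 R=40
Round 6 (k=40): L=40 R=72

Answer: 40 72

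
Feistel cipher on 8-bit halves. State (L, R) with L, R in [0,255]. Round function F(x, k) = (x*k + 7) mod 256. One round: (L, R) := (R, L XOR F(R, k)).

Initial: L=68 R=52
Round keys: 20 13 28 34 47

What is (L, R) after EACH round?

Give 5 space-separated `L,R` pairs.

Answer: 52,83 83,10 10,76 76,21 21,174

Derivation:
Round 1 (k=20): L=52 R=83
Round 2 (k=13): L=83 R=10
Round 3 (k=28): L=10 R=76
Round 4 (k=34): L=76 R=21
Round 5 (k=47): L=21 R=174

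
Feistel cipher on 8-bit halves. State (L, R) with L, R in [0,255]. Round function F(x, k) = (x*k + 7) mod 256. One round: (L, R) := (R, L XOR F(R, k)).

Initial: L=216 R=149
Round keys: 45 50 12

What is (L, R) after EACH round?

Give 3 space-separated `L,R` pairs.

Answer: 149,224 224,82 82,63

Derivation:
Round 1 (k=45): L=149 R=224
Round 2 (k=50): L=224 R=82
Round 3 (k=12): L=82 R=63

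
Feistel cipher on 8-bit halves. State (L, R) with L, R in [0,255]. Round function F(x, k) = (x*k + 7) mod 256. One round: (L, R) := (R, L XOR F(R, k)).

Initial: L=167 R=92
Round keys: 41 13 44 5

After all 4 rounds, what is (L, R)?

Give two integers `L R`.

Round 1 (k=41): L=92 R=100
Round 2 (k=13): L=100 R=71
Round 3 (k=44): L=71 R=95
Round 4 (k=5): L=95 R=165

Answer: 95 165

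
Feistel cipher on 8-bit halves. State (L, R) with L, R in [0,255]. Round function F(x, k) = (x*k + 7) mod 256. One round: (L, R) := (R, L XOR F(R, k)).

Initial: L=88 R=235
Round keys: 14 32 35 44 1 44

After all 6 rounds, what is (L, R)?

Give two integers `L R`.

Answer: 136 180

Derivation:
Round 1 (k=14): L=235 R=185
Round 2 (k=32): L=185 R=204
Round 3 (k=35): L=204 R=82
Round 4 (k=44): L=82 R=211
Round 5 (k=1): L=211 R=136
Round 6 (k=44): L=136 R=180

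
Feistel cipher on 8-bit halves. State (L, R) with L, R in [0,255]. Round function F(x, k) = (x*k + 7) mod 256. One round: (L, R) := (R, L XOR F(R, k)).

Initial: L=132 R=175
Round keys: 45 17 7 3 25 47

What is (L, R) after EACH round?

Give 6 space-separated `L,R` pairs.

Answer: 175,78 78,154 154,115 115,250 250,2 2,159

Derivation:
Round 1 (k=45): L=175 R=78
Round 2 (k=17): L=78 R=154
Round 3 (k=7): L=154 R=115
Round 4 (k=3): L=115 R=250
Round 5 (k=25): L=250 R=2
Round 6 (k=47): L=2 R=159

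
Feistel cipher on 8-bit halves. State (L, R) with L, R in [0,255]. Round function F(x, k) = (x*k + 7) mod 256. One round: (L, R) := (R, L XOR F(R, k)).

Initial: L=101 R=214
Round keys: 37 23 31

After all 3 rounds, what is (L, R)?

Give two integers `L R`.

Round 1 (k=37): L=214 R=144
Round 2 (k=23): L=144 R=33
Round 3 (k=31): L=33 R=150

Answer: 33 150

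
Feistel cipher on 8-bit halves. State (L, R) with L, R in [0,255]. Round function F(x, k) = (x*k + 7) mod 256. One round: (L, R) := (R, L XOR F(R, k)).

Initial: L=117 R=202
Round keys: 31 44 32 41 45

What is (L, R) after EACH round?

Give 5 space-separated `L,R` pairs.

Answer: 202,8 8,173 173,175 175,163 163,1

Derivation:
Round 1 (k=31): L=202 R=8
Round 2 (k=44): L=8 R=173
Round 3 (k=32): L=173 R=175
Round 4 (k=41): L=175 R=163
Round 5 (k=45): L=163 R=1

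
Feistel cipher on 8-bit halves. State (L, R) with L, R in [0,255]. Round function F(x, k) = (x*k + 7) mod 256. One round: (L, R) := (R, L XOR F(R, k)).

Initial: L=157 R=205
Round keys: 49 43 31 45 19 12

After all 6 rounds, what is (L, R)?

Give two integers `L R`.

Answer: 113 24

Derivation:
Round 1 (k=49): L=205 R=217
Round 2 (k=43): L=217 R=183
Round 3 (k=31): L=183 R=233
Round 4 (k=45): L=233 R=75
Round 5 (k=19): L=75 R=113
Round 6 (k=12): L=113 R=24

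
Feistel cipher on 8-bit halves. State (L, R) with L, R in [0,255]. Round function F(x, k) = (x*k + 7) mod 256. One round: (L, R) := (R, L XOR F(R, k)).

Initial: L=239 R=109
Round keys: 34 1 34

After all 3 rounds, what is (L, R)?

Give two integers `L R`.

Round 1 (k=34): L=109 R=110
Round 2 (k=1): L=110 R=24
Round 3 (k=34): L=24 R=89

Answer: 24 89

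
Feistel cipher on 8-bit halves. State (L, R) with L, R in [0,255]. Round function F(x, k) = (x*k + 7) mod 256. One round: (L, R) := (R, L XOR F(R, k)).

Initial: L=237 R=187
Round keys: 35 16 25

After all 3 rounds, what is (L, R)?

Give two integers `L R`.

Round 1 (k=35): L=187 R=117
Round 2 (k=16): L=117 R=236
Round 3 (k=25): L=236 R=102

Answer: 236 102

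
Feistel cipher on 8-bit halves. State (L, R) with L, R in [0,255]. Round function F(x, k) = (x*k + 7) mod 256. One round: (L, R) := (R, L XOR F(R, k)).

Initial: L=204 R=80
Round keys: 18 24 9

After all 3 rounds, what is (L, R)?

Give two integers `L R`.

Answer: 95 53

Derivation:
Round 1 (k=18): L=80 R=107
Round 2 (k=24): L=107 R=95
Round 3 (k=9): L=95 R=53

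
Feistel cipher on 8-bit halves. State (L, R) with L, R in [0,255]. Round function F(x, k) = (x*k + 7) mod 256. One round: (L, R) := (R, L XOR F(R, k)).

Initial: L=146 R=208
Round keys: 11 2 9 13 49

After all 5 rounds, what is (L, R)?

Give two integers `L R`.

Answer: 249 197

Derivation:
Round 1 (k=11): L=208 R=101
Round 2 (k=2): L=101 R=1
Round 3 (k=9): L=1 R=117
Round 4 (k=13): L=117 R=249
Round 5 (k=49): L=249 R=197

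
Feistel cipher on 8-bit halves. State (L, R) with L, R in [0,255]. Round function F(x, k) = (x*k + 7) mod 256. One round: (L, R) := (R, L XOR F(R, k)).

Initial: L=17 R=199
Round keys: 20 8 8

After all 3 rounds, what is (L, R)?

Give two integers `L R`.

Round 1 (k=20): L=199 R=130
Round 2 (k=8): L=130 R=208
Round 3 (k=8): L=208 R=5

Answer: 208 5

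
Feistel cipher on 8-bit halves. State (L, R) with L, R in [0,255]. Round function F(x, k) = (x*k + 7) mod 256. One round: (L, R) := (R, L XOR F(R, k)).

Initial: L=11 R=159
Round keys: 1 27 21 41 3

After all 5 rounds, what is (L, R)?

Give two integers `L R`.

Round 1 (k=1): L=159 R=173
Round 2 (k=27): L=173 R=217
Round 3 (k=21): L=217 R=121
Round 4 (k=41): L=121 R=177
Round 5 (k=3): L=177 R=99

Answer: 177 99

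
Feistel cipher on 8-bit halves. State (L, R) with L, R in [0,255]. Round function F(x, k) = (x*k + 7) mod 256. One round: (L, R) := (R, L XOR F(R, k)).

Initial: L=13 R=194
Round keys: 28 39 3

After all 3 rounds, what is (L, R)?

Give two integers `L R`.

Round 1 (k=28): L=194 R=50
Round 2 (k=39): L=50 R=103
Round 3 (k=3): L=103 R=14

Answer: 103 14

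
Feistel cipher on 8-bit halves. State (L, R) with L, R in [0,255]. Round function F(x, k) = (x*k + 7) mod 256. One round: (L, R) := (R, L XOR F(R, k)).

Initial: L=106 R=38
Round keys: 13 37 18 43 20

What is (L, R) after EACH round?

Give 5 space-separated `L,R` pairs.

Round 1 (k=13): L=38 R=159
Round 2 (k=37): L=159 R=36
Round 3 (k=18): L=36 R=16
Round 4 (k=43): L=16 R=147
Round 5 (k=20): L=147 R=147

Answer: 38,159 159,36 36,16 16,147 147,147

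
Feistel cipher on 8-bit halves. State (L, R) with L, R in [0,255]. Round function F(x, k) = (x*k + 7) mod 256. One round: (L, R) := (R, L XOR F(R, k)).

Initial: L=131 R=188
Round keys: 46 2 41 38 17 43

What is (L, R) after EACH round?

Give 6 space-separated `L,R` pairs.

Round 1 (k=46): L=188 R=76
Round 2 (k=2): L=76 R=35
Round 3 (k=41): L=35 R=238
Round 4 (k=38): L=238 R=120
Round 5 (k=17): L=120 R=17
Round 6 (k=43): L=17 R=154

Answer: 188,76 76,35 35,238 238,120 120,17 17,154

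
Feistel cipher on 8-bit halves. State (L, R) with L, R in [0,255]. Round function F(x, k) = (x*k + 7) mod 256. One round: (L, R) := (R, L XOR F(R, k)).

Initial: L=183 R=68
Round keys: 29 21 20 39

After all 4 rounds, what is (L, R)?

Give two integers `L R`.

Answer: 159 7

Derivation:
Round 1 (k=29): L=68 R=12
Round 2 (k=21): L=12 R=71
Round 3 (k=20): L=71 R=159
Round 4 (k=39): L=159 R=7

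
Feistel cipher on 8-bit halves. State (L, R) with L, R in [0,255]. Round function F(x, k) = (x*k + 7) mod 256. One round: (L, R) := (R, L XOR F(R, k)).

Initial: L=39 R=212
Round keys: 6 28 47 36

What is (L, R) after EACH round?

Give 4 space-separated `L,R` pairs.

Round 1 (k=6): L=212 R=216
Round 2 (k=28): L=216 R=115
Round 3 (k=47): L=115 R=252
Round 4 (k=36): L=252 R=4

Answer: 212,216 216,115 115,252 252,4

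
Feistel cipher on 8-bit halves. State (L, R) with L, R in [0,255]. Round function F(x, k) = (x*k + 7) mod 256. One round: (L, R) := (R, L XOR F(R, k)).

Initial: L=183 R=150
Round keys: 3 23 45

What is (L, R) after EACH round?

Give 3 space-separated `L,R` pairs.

Answer: 150,126 126,207 207,20

Derivation:
Round 1 (k=3): L=150 R=126
Round 2 (k=23): L=126 R=207
Round 3 (k=45): L=207 R=20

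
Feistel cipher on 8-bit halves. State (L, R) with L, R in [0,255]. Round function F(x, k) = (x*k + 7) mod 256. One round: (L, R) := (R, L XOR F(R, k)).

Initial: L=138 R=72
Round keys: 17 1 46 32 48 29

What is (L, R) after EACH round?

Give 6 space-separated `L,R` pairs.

Round 1 (k=17): L=72 R=69
Round 2 (k=1): L=69 R=4
Round 3 (k=46): L=4 R=250
Round 4 (k=32): L=250 R=67
Round 5 (k=48): L=67 R=109
Round 6 (k=29): L=109 R=35

Answer: 72,69 69,4 4,250 250,67 67,109 109,35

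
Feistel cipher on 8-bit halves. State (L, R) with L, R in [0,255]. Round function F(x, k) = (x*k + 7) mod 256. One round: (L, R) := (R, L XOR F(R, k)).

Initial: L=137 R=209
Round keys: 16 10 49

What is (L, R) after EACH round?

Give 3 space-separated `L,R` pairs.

Round 1 (k=16): L=209 R=158
Round 2 (k=10): L=158 R=226
Round 3 (k=49): L=226 R=215

Answer: 209,158 158,226 226,215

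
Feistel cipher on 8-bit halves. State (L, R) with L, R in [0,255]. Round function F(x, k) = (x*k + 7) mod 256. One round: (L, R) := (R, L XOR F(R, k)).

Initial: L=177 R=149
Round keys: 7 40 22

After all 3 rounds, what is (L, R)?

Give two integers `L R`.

Answer: 42 8

Derivation:
Round 1 (k=7): L=149 R=171
Round 2 (k=40): L=171 R=42
Round 3 (k=22): L=42 R=8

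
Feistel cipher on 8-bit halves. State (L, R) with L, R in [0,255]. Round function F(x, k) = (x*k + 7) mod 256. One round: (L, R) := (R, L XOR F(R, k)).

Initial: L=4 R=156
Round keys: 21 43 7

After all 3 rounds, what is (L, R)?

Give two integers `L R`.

Answer: 184 216

Derivation:
Round 1 (k=21): L=156 R=215
Round 2 (k=43): L=215 R=184
Round 3 (k=7): L=184 R=216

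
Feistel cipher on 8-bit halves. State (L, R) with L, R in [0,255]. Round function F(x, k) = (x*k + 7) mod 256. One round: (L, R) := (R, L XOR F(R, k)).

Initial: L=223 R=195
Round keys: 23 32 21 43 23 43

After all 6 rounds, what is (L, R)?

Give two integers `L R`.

Answer: 92 96

Derivation:
Round 1 (k=23): L=195 R=83
Round 2 (k=32): L=83 R=164
Round 3 (k=21): L=164 R=40
Round 4 (k=43): L=40 R=27
Round 5 (k=23): L=27 R=92
Round 6 (k=43): L=92 R=96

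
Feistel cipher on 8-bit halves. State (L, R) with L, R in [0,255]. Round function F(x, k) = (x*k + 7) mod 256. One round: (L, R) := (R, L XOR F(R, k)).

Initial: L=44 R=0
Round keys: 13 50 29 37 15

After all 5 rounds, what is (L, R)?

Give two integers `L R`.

Round 1 (k=13): L=0 R=43
Round 2 (k=50): L=43 R=109
Round 3 (k=29): L=109 R=75
Round 4 (k=37): L=75 R=179
Round 5 (k=15): L=179 R=207

Answer: 179 207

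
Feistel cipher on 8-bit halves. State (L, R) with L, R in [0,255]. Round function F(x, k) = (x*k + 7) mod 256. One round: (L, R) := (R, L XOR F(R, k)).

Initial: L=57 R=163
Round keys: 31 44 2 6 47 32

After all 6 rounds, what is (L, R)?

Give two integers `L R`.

Round 1 (k=31): L=163 R=253
Round 2 (k=44): L=253 R=32
Round 3 (k=2): L=32 R=186
Round 4 (k=6): L=186 R=67
Round 5 (k=47): L=67 R=238
Round 6 (k=32): L=238 R=132

Answer: 238 132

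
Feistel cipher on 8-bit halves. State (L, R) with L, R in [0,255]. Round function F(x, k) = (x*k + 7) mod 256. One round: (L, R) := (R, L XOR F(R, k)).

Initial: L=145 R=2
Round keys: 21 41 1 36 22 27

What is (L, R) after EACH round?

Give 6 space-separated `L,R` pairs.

Round 1 (k=21): L=2 R=160
Round 2 (k=41): L=160 R=165
Round 3 (k=1): L=165 R=12
Round 4 (k=36): L=12 R=18
Round 5 (k=22): L=18 R=159
Round 6 (k=27): L=159 R=222

Answer: 2,160 160,165 165,12 12,18 18,159 159,222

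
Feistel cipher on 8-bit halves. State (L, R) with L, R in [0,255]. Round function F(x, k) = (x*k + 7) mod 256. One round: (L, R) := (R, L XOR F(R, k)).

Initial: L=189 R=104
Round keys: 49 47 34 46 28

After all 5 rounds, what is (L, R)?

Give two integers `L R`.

Answer: 204 164

Derivation:
Round 1 (k=49): L=104 R=82
Round 2 (k=47): L=82 R=125
Round 3 (k=34): L=125 R=243
Round 4 (k=46): L=243 R=204
Round 5 (k=28): L=204 R=164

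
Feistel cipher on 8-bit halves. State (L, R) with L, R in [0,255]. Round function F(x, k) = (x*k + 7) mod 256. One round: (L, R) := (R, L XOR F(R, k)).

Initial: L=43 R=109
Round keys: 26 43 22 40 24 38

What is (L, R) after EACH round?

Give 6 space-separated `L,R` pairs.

Answer: 109,50 50,0 0,53 53,79 79,90 90,44

Derivation:
Round 1 (k=26): L=109 R=50
Round 2 (k=43): L=50 R=0
Round 3 (k=22): L=0 R=53
Round 4 (k=40): L=53 R=79
Round 5 (k=24): L=79 R=90
Round 6 (k=38): L=90 R=44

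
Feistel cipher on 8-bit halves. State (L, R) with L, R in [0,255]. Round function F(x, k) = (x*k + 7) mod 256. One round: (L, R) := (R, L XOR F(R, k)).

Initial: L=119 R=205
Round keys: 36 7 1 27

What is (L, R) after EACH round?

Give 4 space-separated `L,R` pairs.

Round 1 (k=36): L=205 R=172
Round 2 (k=7): L=172 R=118
Round 3 (k=1): L=118 R=209
Round 4 (k=27): L=209 R=100

Answer: 205,172 172,118 118,209 209,100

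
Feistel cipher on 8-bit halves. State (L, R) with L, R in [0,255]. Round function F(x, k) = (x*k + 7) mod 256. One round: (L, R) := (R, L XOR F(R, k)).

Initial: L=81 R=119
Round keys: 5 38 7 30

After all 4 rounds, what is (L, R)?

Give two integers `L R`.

Answer: 18 253

Derivation:
Round 1 (k=5): L=119 R=11
Round 2 (k=38): L=11 R=222
Round 3 (k=7): L=222 R=18
Round 4 (k=30): L=18 R=253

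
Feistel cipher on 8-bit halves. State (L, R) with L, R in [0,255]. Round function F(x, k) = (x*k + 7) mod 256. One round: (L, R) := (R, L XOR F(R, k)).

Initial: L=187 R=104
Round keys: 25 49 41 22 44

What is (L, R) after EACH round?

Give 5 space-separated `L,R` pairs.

Answer: 104,148 148,51 51,166 166,120 120,1

Derivation:
Round 1 (k=25): L=104 R=148
Round 2 (k=49): L=148 R=51
Round 3 (k=41): L=51 R=166
Round 4 (k=22): L=166 R=120
Round 5 (k=44): L=120 R=1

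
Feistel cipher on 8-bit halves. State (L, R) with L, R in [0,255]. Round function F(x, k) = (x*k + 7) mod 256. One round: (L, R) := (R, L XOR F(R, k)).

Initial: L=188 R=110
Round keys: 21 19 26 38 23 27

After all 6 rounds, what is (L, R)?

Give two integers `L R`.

Answer: 110 30

Derivation:
Round 1 (k=21): L=110 R=177
Round 2 (k=19): L=177 R=68
Round 3 (k=26): L=68 R=94
Round 4 (k=38): L=94 R=191
Round 5 (k=23): L=191 R=110
Round 6 (k=27): L=110 R=30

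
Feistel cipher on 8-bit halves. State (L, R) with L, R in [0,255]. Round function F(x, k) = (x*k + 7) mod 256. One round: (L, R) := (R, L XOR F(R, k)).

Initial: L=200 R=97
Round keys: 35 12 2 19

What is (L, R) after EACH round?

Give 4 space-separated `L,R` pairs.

Answer: 97,130 130,126 126,129 129,228

Derivation:
Round 1 (k=35): L=97 R=130
Round 2 (k=12): L=130 R=126
Round 3 (k=2): L=126 R=129
Round 4 (k=19): L=129 R=228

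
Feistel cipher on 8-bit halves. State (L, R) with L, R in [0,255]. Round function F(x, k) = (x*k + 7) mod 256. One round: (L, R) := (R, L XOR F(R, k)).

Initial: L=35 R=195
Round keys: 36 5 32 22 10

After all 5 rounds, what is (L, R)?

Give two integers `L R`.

Answer: 213 142

Derivation:
Round 1 (k=36): L=195 R=80
Round 2 (k=5): L=80 R=84
Round 3 (k=32): L=84 R=215
Round 4 (k=22): L=215 R=213
Round 5 (k=10): L=213 R=142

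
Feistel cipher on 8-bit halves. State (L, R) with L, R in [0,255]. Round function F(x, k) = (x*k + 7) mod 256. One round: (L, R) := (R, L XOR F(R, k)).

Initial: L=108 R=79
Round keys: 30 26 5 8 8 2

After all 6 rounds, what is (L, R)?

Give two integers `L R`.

Answer: 143 164

Derivation:
Round 1 (k=30): L=79 R=37
Round 2 (k=26): L=37 R=134
Round 3 (k=5): L=134 R=128
Round 4 (k=8): L=128 R=129
Round 5 (k=8): L=129 R=143
Round 6 (k=2): L=143 R=164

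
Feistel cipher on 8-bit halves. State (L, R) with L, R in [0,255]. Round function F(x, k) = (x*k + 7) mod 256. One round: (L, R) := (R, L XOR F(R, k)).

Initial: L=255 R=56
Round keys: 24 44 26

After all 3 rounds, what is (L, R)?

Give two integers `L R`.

Round 1 (k=24): L=56 R=184
Round 2 (k=44): L=184 R=159
Round 3 (k=26): L=159 R=149

Answer: 159 149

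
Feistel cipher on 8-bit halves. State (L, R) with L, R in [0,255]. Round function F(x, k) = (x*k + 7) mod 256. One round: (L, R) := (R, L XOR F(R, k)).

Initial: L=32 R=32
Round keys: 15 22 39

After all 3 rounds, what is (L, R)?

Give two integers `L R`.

Answer: 1 233

Derivation:
Round 1 (k=15): L=32 R=199
Round 2 (k=22): L=199 R=1
Round 3 (k=39): L=1 R=233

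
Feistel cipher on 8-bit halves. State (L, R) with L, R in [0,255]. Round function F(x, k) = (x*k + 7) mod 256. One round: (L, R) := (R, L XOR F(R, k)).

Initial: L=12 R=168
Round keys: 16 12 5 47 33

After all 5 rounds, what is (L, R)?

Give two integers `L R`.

Answer: 25 125

Derivation:
Round 1 (k=16): L=168 R=139
Round 2 (k=12): L=139 R=35
Round 3 (k=5): L=35 R=61
Round 4 (k=47): L=61 R=25
Round 5 (k=33): L=25 R=125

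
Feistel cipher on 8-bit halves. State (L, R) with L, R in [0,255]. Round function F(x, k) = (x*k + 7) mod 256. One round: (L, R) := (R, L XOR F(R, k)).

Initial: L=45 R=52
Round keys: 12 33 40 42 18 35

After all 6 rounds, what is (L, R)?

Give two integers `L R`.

Answer: 138 9

Derivation:
Round 1 (k=12): L=52 R=90
Round 2 (k=33): L=90 R=149
Round 3 (k=40): L=149 R=21
Round 4 (k=42): L=21 R=236
Round 5 (k=18): L=236 R=138
Round 6 (k=35): L=138 R=9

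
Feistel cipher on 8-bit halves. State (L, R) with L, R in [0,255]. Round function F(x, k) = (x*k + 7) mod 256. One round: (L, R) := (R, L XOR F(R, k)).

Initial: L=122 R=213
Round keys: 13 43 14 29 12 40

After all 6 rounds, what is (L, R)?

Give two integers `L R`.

Answer: 18 87

Derivation:
Round 1 (k=13): L=213 R=162
Round 2 (k=43): L=162 R=232
Round 3 (k=14): L=232 R=21
Round 4 (k=29): L=21 R=128
Round 5 (k=12): L=128 R=18
Round 6 (k=40): L=18 R=87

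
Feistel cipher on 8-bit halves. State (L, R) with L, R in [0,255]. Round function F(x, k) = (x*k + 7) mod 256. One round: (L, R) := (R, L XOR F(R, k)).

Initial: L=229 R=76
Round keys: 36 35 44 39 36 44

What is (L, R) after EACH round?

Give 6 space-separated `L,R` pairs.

Round 1 (k=36): L=76 R=82
Round 2 (k=35): L=82 R=113
Round 3 (k=44): L=113 R=33
Round 4 (k=39): L=33 R=127
Round 5 (k=36): L=127 R=194
Round 6 (k=44): L=194 R=32

Answer: 76,82 82,113 113,33 33,127 127,194 194,32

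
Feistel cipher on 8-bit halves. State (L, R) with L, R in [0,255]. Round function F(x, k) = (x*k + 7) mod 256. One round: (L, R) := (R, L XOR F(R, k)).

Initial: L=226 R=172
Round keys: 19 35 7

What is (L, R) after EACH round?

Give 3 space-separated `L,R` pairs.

Answer: 172,41 41,14 14,64

Derivation:
Round 1 (k=19): L=172 R=41
Round 2 (k=35): L=41 R=14
Round 3 (k=7): L=14 R=64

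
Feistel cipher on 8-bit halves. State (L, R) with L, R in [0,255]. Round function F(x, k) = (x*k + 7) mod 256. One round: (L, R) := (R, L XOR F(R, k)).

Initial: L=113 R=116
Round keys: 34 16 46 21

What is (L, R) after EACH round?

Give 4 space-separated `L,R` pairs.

Answer: 116,30 30,147 147,111 111,177

Derivation:
Round 1 (k=34): L=116 R=30
Round 2 (k=16): L=30 R=147
Round 3 (k=46): L=147 R=111
Round 4 (k=21): L=111 R=177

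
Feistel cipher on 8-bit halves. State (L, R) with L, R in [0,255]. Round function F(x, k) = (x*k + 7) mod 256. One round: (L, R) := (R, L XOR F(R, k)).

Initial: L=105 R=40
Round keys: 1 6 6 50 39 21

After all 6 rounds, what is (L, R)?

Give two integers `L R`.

Answer: 62 11

Derivation:
Round 1 (k=1): L=40 R=70
Round 2 (k=6): L=70 R=131
Round 3 (k=6): L=131 R=95
Round 4 (k=50): L=95 R=22
Round 5 (k=39): L=22 R=62
Round 6 (k=21): L=62 R=11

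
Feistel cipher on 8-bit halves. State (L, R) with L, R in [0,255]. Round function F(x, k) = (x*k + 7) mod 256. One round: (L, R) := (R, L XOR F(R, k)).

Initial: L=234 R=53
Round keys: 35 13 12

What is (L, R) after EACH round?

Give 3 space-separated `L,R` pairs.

Round 1 (k=35): L=53 R=172
Round 2 (k=13): L=172 R=246
Round 3 (k=12): L=246 R=35

Answer: 53,172 172,246 246,35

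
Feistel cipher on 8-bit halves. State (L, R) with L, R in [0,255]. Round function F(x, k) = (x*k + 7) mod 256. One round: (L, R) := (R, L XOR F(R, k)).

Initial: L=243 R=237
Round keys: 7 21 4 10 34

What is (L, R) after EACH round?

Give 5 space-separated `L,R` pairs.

Round 1 (k=7): L=237 R=113
Round 2 (k=21): L=113 R=161
Round 3 (k=4): L=161 R=250
Round 4 (k=10): L=250 R=106
Round 5 (k=34): L=106 R=225

Answer: 237,113 113,161 161,250 250,106 106,225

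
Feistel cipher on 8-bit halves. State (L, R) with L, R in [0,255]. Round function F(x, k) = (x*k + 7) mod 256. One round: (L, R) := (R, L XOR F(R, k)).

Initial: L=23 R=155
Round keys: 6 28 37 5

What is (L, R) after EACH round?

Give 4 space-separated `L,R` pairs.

Round 1 (k=6): L=155 R=190
Round 2 (k=28): L=190 R=84
Round 3 (k=37): L=84 R=149
Round 4 (k=5): L=149 R=164

Answer: 155,190 190,84 84,149 149,164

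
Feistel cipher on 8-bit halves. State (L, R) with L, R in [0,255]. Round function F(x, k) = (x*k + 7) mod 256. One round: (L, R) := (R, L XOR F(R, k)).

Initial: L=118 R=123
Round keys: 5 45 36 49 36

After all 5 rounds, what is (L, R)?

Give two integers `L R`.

Round 1 (k=5): L=123 R=24
Round 2 (k=45): L=24 R=68
Round 3 (k=36): L=68 R=143
Round 4 (k=49): L=143 R=34
Round 5 (k=36): L=34 R=64

Answer: 34 64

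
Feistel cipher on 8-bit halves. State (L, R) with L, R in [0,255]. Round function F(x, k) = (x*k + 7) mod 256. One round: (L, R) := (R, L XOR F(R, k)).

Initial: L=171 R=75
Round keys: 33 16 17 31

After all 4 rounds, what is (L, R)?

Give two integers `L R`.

Round 1 (k=33): L=75 R=25
Round 2 (k=16): L=25 R=220
Round 3 (k=17): L=220 R=186
Round 4 (k=31): L=186 R=81

Answer: 186 81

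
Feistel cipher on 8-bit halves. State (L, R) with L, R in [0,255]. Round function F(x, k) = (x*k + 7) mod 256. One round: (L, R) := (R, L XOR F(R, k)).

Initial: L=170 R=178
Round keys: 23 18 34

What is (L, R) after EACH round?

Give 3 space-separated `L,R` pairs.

Round 1 (k=23): L=178 R=175
Round 2 (k=18): L=175 R=231
Round 3 (k=34): L=231 R=26

Answer: 178,175 175,231 231,26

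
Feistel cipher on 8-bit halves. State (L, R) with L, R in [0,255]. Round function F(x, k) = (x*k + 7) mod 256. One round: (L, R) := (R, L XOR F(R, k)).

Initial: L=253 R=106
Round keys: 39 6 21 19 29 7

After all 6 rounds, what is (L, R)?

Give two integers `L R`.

Answer: 153 228

Derivation:
Round 1 (k=39): L=106 R=208
Round 2 (k=6): L=208 R=141
Round 3 (k=21): L=141 R=72
Round 4 (k=19): L=72 R=210
Round 5 (k=29): L=210 R=153
Round 6 (k=7): L=153 R=228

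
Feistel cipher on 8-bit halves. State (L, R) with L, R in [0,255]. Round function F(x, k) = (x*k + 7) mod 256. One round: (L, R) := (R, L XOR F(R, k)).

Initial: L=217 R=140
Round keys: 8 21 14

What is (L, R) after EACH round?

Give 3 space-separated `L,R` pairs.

Answer: 140,190 190,17 17,75

Derivation:
Round 1 (k=8): L=140 R=190
Round 2 (k=21): L=190 R=17
Round 3 (k=14): L=17 R=75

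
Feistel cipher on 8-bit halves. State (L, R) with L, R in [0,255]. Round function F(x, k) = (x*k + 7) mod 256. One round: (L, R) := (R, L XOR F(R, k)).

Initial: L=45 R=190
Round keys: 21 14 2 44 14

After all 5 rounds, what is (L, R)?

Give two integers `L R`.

Answer: 138 26

Derivation:
Round 1 (k=21): L=190 R=176
Round 2 (k=14): L=176 R=25
Round 3 (k=2): L=25 R=137
Round 4 (k=44): L=137 R=138
Round 5 (k=14): L=138 R=26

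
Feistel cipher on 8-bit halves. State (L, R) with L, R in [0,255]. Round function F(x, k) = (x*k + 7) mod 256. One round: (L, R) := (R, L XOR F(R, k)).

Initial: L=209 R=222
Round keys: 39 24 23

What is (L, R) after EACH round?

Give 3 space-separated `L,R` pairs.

Answer: 222,8 8,25 25,78

Derivation:
Round 1 (k=39): L=222 R=8
Round 2 (k=24): L=8 R=25
Round 3 (k=23): L=25 R=78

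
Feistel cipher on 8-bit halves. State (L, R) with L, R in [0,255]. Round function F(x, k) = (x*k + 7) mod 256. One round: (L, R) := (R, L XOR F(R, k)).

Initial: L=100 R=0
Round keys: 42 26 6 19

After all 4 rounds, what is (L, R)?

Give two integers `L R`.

Answer: 230 12

Derivation:
Round 1 (k=42): L=0 R=99
Round 2 (k=26): L=99 R=21
Round 3 (k=6): L=21 R=230
Round 4 (k=19): L=230 R=12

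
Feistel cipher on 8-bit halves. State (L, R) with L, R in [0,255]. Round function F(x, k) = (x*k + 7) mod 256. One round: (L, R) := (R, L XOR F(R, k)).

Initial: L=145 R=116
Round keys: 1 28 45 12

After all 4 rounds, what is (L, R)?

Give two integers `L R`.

Answer: 188 60

Derivation:
Round 1 (k=1): L=116 R=234
Round 2 (k=28): L=234 R=235
Round 3 (k=45): L=235 R=188
Round 4 (k=12): L=188 R=60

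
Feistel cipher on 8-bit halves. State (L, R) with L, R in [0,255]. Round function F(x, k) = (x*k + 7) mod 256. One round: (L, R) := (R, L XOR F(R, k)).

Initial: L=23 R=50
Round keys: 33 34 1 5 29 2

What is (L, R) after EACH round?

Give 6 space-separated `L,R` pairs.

Answer: 50,110 110,145 145,246 246,68 68,77 77,229

Derivation:
Round 1 (k=33): L=50 R=110
Round 2 (k=34): L=110 R=145
Round 3 (k=1): L=145 R=246
Round 4 (k=5): L=246 R=68
Round 5 (k=29): L=68 R=77
Round 6 (k=2): L=77 R=229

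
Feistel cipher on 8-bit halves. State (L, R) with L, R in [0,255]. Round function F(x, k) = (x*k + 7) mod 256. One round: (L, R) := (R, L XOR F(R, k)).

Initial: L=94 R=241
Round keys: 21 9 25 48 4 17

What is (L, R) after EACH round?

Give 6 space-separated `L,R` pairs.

Answer: 241,146 146,216 216,141 141,175 175,78 78,154

Derivation:
Round 1 (k=21): L=241 R=146
Round 2 (k=9): L=146 R=216
Round 3 (k=25): L=216 R=141
Round 4 (k=48): L=141 R=175
Round 5 (k=4): L=175 R=78
Round 6 (k=17): L=78 R=154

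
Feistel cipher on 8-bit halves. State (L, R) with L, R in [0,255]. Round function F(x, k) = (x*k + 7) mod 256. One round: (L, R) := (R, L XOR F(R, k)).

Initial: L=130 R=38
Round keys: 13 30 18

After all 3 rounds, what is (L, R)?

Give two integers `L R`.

Answer: 223 194

Derivation:
Round 1 (k=13): L=38 R=119
Round 2 (k=30): L=119 R=223
Round 3 (k=18): L=223 R=194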